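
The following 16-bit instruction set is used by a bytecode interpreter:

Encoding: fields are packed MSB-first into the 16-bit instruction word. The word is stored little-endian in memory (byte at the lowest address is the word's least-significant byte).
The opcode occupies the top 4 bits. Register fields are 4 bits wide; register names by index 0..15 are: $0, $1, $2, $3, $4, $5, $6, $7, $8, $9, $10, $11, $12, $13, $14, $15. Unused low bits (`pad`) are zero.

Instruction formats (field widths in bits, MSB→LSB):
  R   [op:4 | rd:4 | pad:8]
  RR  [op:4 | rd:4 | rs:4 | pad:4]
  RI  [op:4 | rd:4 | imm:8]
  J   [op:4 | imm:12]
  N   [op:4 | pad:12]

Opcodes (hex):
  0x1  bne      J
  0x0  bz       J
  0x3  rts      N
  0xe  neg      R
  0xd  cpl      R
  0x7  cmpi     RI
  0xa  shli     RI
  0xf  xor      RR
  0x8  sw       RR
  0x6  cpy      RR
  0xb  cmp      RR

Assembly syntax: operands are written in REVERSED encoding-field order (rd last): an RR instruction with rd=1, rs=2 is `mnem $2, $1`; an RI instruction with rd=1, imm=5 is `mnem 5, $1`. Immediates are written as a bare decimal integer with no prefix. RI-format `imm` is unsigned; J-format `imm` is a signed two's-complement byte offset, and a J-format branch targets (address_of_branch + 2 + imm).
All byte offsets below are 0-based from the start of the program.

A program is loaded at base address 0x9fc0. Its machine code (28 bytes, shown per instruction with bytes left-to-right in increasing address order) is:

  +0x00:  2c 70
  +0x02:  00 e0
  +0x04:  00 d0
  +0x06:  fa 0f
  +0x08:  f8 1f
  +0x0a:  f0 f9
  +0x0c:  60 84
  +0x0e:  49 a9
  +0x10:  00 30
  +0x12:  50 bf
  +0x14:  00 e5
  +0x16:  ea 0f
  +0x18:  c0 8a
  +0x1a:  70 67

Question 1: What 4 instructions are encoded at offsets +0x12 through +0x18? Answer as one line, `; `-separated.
cmp $5, $15; neg $5; bz -22; sw $12, $10

+0x12: 50 bf ⇒ word 0xbf50 (little)
  top 4b → 0xb → cmp [RR]
  rd: (w>>8)&0xf=0xf → $15
  rs: (w>>4)&0xf=0x5 → $5
+0x14: 00 e5 ⇒ word 0xe500 (little)
  top 4b → 0xe → neg [R]
  rd: (w>>8)&0xf=0x5 → $5
+0x16: ea 0f ⇒ word 0x0fea (little)
  top 4b → 0x0 → bz [J]
  imm: (w>>0)&0xfff=0xfea (s12→-22) → -22
+0x18: c0 8a ⇒ word 0x8ac0 (little)
  top 4b → 0x8 → sw [RR]
  rd: (w>>8)&0xf=0xa → $10
  rs: (w>>4)&0xf=0xc → $12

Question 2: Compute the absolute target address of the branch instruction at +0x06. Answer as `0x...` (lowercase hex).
@+06  little-endian(fa 0f) = 0x0ffa
  top 4b → 0x0 → bz [J]
  imm: (w>>0)&0xfff=0xffa (s12→-6) → -6
  target = base 0x9fc0 + off 0x06 + 2 + imm -6 = 0x9fc2

0x9fc2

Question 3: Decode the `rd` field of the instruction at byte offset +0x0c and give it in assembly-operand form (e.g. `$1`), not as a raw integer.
$4

[0c] 60 84 → 0x8460
  opcode bits[15:12]=0x8: sw/RR
  rd: (w>>8)&0xf=0x4 → $4
  rs: (w>>4)&0xf=0x6 → $6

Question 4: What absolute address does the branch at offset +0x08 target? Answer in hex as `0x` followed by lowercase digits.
0x9fc2

+0x08: f8 1f ⇒ word 0x1ff8 (little)
  top 4b → 0x1 → bne [J]
  imm: (w>>0)&0xfff=0xff8 (s12→-8) → -8
  target = base 0x9fc0 + off 0x08 + 2 + imm -8 = 0x9fc2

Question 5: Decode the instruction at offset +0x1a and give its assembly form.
off 0x1a: read 70 67 as little → 0x6770
  op=0x6770>>12=0x6 ⇒ cpy (RR)
  rd@[11:8]=0x7 ⇒ $7
  rs@[7:4]=0x7 ⇒ $7

cpy $7, $7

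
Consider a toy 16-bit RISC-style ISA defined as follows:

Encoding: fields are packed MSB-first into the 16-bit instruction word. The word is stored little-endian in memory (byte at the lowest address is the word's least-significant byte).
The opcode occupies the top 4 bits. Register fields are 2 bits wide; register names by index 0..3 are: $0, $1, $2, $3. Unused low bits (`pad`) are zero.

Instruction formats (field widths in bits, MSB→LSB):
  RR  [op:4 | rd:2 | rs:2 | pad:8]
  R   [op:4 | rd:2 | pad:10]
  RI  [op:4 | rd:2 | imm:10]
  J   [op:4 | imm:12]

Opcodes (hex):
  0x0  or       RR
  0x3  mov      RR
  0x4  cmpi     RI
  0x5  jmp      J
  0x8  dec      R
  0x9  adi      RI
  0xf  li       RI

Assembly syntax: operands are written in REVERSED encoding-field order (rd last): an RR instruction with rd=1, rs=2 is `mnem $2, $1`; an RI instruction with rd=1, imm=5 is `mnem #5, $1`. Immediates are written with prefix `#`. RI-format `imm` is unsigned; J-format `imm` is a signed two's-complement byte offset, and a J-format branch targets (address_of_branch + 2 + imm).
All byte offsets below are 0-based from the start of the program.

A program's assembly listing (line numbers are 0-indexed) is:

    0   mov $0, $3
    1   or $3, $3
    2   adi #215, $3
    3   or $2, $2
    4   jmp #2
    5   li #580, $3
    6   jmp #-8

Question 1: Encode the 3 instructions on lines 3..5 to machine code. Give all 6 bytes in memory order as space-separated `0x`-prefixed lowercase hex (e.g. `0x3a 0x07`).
0x00 0x0a 0x02 0x50 0x44 0xfe

L3: or op=0x0:4|rd=2:2|rs=2:2|pad=0:8 ⇒ 0x0a00 ⇒ little 00 0a
L4: jmp op=0x5:4|imm=2:12 ⇒ 0x5002 ⇒ little 02 50
L5: li op=0xf:4|rd=3:2|imm=580:10 ⇒ 0xfe44 ⇒ little 44 fe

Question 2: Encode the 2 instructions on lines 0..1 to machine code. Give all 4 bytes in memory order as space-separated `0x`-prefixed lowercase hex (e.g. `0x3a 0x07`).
0x00 0x3c 0x00 0x0f

line 0 (mov): pack op=0x3:4|rd=3:2|rs=0:2|pad=0:8 = 0x3c00; little→ 00 3c
line 1 (or): pack op=0x0:4|rd=3:2|rs=3:2|pad=0:8 = 0x0f00; little→ 00 0f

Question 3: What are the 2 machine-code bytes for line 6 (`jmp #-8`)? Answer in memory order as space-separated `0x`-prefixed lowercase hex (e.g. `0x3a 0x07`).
line 6 (jmp): pack op=0x5:4|imm=-8:12 = 0x5ff8; little→ f8 5f

0xf8 0x5f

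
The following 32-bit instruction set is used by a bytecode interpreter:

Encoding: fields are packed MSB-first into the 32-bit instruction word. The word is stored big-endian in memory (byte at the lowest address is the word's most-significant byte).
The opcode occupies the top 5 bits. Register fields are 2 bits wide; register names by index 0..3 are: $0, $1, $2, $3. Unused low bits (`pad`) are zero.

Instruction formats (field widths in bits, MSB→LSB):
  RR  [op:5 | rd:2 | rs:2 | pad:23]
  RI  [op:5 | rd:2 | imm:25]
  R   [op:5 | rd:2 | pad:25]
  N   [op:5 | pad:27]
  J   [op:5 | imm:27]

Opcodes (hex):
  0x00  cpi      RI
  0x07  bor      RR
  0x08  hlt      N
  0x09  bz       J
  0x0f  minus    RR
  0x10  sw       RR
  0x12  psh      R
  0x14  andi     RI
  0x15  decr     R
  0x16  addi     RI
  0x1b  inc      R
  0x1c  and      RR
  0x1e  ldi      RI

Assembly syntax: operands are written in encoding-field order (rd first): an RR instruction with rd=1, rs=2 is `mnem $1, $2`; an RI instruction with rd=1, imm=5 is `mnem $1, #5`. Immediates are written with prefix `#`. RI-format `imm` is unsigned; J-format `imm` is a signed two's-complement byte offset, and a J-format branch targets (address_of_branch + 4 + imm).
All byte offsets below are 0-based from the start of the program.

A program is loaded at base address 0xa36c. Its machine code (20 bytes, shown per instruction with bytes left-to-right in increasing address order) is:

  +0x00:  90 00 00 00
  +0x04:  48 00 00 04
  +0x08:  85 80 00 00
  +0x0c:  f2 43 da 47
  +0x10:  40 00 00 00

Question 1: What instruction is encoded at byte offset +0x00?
[00] 90 00 00 00 → 0x90000000
  op=0x90000000>>27=0x12 ⇒ psh (R)
  rd@[26:25]=0x0 ⇒ $0

psh $0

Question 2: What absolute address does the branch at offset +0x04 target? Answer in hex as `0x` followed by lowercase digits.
0xa378

[04] 48 00 00 04 → 0x48000004
  op=0x48000004>>27=0x9 ⇒ bz (J)
  imm: (w>>0)&0x7ffffff=0x4 → #4
  target = base 0xa36c + off 0x04 + 4 + imm 4 = 0xa378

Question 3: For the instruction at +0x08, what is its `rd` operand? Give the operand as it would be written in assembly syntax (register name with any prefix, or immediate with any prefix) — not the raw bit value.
$2

+0x08: 85 80 00 00 ⇒ word 0x85800000 (big)
  op=0x85800000>>27=0x10 ⇒ sw (RR)
  rd: (w>>25)&0x3=0x2 → $2
  rs: (w>>23)&0x3=0x3 → $3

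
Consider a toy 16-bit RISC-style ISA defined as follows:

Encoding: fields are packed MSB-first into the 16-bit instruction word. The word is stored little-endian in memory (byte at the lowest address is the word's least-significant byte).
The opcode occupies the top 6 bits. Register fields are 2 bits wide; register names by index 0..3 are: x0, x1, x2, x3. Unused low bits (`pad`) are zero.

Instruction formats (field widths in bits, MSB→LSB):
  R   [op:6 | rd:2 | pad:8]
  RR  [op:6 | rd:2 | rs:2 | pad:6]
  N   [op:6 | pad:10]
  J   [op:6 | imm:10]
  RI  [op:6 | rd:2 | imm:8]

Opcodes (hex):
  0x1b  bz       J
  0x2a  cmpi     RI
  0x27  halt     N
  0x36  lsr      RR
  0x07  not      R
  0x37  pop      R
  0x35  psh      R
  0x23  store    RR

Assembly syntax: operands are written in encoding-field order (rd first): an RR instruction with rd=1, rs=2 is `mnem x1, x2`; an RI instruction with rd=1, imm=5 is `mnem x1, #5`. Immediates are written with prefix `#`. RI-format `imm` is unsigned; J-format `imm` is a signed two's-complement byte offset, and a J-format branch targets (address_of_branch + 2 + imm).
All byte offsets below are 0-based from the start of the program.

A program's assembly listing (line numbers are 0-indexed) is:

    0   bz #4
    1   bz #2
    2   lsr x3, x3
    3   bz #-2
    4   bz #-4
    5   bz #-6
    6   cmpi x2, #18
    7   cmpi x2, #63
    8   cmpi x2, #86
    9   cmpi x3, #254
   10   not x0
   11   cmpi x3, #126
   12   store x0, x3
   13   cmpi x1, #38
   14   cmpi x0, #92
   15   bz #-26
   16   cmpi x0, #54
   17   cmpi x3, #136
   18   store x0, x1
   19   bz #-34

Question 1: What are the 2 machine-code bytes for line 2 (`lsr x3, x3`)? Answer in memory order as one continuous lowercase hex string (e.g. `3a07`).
c0db

L2: lsr op=0x36:6|rd=3:2|rs=3:2|pad=0:6 ⇒ 0xdbc0 ⇒ little c0 db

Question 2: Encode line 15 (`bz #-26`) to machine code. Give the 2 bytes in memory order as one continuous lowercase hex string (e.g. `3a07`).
e66f

L15: bz op=0x1b:6|imm=-26:10 ⇒ 0x6fe6 ⇒ little e6 6f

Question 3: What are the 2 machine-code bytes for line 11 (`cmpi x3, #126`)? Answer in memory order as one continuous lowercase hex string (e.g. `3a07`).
line 11 (cmpi): pack op=0x2a:6|rd=3:2|imm=126:8 = 0xab7e; little→ 7e ab

7eab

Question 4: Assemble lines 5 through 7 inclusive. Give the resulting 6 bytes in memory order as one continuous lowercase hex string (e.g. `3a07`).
5. bz fields op=0x1b:6|imm=-6:10 → word 6ffah → fa 6f
6. cmpi fields op=0x2a:6|rd=2:2|imm=18:8 → word aa12h → 12 aa
7. cmpi fields op=0x2a:6|rd=2:2|imm=63:8 → word aa3fh → 3f aa

fa6f12aa3faa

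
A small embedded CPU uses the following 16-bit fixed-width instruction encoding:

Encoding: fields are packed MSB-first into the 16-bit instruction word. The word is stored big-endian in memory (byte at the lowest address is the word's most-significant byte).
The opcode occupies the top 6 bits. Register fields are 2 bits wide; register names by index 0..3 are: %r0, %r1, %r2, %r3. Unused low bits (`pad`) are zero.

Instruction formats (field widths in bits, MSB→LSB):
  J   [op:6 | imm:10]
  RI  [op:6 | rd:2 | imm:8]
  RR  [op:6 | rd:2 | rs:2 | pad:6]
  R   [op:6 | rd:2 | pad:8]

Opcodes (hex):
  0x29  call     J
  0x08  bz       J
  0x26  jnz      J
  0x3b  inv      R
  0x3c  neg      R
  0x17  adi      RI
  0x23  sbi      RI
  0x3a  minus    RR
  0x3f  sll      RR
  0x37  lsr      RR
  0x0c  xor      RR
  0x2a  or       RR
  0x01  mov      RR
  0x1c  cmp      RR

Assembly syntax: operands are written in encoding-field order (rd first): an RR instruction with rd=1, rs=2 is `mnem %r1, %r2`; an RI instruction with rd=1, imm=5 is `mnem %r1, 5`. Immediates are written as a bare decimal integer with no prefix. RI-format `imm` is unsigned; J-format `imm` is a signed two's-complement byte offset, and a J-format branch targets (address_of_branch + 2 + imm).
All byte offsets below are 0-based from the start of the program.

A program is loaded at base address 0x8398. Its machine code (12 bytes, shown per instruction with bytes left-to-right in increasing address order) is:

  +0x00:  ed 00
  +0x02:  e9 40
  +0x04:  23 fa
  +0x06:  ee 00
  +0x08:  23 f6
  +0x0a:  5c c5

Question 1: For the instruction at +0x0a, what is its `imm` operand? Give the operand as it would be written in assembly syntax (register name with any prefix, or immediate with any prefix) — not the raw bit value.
@+0a  big-endian(5c c5) = 0x5cc5
  opcode bits[15:10]=0x17: adi/RI
  rd@[9:8]=0x0 ⇒ %r0
  imm@[7:0]=0xc5 ⇒ 197

197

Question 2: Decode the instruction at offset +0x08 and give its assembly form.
bz -10

+0x08: 23 f6 ⇒ word 0x23f6 (big)
  opcode bits[15:10]=0x8: bz/J
  imm: (w>>0)&0x3ff=0x3f6 (s10→-10) → -10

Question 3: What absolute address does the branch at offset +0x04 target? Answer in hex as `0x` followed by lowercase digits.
+0x04: 23 fa ⇒ word 0x23fa (big)
  opcode bits[15:10]=0x8: bz/J
  imm: (w>>0)&0x3ff=0x3fa (s10→-6) → -6
  target = base 0x8398 + off 0x04 + 2 + imm -6 = 0x8398

0x8398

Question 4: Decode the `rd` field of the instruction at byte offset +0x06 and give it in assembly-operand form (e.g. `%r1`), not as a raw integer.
%r2

off 0x06: read ee 00 as big → 0xee00
  top 6b → 0x3b → inv [R]
  rd@[9:8]=0x2 ⇒ %r2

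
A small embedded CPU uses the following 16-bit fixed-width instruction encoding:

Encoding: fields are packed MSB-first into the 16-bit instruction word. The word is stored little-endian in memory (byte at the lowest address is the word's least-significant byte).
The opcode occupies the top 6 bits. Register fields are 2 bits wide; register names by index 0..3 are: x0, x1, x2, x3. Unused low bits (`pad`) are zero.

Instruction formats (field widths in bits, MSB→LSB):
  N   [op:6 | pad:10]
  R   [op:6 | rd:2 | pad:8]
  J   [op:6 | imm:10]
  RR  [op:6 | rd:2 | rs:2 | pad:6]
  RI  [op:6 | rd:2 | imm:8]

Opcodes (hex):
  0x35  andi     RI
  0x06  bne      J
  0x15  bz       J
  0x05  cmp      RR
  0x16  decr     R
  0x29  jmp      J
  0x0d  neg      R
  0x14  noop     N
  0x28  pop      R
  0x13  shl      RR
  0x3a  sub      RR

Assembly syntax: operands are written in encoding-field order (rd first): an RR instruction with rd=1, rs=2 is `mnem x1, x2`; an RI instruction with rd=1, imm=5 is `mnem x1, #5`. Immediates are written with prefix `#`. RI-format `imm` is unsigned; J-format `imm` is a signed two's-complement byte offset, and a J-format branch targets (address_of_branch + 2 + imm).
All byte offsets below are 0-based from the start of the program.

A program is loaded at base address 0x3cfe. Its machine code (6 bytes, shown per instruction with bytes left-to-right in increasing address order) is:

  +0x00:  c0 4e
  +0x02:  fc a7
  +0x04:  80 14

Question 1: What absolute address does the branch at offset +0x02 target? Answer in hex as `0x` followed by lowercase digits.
+0x02: fc a7 ⇒ word 0xa7fc (little)
  op=0xa7fc>>10=0x29 ⇒ jmp (J)
  imm: (w>>0)&0x3ff=0x3fc (s10→-4) → #-4
  target = base 0x3cfe + off 0x02 + 2 + imm -4 = 0x3cfe

0x3cfe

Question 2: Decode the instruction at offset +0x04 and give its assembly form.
off 0x04: read 80 14 as little → 0x1480
  op=0x1480>>10=0x5 ⇒ cmp (RR)
  [9:8] rd=0 = x0
  [7:6] rs=2 = x2

cmp x0, x2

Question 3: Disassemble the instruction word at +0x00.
[00] c0 4e → 0x4ec0
  opcode bits[15:10]=0x13: shl/RR
  [9:8] rd=2 = x2
  [7:6] rs=3 = x3

shl x2, x3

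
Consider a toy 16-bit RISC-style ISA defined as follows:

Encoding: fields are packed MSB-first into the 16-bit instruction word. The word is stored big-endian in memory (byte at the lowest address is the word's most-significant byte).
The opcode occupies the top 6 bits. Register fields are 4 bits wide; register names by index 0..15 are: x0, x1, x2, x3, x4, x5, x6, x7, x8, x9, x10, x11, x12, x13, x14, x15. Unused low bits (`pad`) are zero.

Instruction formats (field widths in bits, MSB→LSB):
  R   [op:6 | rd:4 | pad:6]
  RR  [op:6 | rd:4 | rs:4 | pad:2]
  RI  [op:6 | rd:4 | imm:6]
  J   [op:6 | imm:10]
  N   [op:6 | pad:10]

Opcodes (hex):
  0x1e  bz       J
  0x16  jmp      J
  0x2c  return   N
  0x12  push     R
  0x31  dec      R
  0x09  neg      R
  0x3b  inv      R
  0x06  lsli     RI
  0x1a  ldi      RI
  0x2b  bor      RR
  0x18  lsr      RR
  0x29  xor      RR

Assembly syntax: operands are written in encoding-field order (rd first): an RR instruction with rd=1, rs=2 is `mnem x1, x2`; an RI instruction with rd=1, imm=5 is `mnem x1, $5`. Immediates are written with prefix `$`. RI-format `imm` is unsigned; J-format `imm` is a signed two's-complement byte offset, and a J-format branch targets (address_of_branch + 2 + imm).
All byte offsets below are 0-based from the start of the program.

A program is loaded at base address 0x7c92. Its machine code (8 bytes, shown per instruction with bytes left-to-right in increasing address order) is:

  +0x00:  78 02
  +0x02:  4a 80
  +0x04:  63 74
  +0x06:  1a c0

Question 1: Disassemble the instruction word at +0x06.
[06] 1a c0 → 0x1ac0
  opcode bits[15:10]=0x6: lsli/RI
  rd: (w>>6)&0xf=0xb → x11
  imm: (w>>0)&0x3f=0x0 → $0

lsli x11, $0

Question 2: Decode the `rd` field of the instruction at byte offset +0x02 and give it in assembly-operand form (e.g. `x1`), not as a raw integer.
x10

[02] 4a 80 → 0x4a80
  opcode bits[15:10]=0x12: push/R
  [9:6] rd=10 = x10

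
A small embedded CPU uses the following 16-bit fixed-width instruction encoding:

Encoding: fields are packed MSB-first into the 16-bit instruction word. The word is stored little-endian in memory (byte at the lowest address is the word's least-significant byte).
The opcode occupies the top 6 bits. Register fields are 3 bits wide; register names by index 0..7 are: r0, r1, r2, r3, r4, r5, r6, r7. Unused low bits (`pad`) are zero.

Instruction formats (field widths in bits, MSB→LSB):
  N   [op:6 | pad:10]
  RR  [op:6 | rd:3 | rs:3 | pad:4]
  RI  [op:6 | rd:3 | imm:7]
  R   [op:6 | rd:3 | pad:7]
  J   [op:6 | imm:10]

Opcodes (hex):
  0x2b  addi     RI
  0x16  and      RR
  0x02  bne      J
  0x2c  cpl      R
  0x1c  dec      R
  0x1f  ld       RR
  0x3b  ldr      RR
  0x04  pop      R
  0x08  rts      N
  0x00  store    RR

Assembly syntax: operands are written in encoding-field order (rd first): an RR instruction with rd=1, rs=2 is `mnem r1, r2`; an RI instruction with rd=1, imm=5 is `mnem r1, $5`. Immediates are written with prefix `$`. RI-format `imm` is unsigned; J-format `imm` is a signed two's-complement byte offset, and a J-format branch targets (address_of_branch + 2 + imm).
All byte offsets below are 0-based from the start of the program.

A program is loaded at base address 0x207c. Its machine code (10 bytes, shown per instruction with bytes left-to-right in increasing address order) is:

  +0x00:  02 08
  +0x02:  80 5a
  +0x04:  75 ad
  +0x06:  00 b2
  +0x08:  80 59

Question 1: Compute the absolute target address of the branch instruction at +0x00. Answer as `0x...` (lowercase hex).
0x2080

+0x00: 02 08 ⇒ word 0x0802 (little)
  op=0x0802>>10=0x2 ⇒ bne (J)
  imm@[9:0]=0x2 ⇒ $2
  target = base 0x207c + off 0x00 + 2 + imm 2 = 0x2080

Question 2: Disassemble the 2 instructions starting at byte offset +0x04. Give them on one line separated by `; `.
addi r2, $117; cpl r4

[04] 75 ad → 0xad75
  opcode bits[15:10]=0x2b: addi/RI
  rd: (w>>7)&0x7=0x2 → r2
  imm: (w>>0)&0x7f=0x75 → $117
[06] 00 b2 → 0xb200
  opcode bits[15:10]=0x2c: cpl/R
  rd: (w>>7)&0x7=0x4 → r4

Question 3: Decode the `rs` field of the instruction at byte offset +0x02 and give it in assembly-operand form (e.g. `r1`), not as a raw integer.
r0

off 0x02: read 80 5a as little → 0x5a80
  op=0x5a80>>10=0x16 ⇒ and (RR)
  rd: (w>>7)&0x7=0x5 → r5
  rs: (w>>4)&0x7=0x0 → r0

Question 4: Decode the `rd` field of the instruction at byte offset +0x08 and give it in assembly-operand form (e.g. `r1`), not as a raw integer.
r3

[08] 80 59 → 0x5980
  op=0x5980>>10=0x16 ⇒ and (RR)
  rd: (w>>7)&0x7=0x3 → r3
  rs: (w>>4)&0x7=0x0 → r0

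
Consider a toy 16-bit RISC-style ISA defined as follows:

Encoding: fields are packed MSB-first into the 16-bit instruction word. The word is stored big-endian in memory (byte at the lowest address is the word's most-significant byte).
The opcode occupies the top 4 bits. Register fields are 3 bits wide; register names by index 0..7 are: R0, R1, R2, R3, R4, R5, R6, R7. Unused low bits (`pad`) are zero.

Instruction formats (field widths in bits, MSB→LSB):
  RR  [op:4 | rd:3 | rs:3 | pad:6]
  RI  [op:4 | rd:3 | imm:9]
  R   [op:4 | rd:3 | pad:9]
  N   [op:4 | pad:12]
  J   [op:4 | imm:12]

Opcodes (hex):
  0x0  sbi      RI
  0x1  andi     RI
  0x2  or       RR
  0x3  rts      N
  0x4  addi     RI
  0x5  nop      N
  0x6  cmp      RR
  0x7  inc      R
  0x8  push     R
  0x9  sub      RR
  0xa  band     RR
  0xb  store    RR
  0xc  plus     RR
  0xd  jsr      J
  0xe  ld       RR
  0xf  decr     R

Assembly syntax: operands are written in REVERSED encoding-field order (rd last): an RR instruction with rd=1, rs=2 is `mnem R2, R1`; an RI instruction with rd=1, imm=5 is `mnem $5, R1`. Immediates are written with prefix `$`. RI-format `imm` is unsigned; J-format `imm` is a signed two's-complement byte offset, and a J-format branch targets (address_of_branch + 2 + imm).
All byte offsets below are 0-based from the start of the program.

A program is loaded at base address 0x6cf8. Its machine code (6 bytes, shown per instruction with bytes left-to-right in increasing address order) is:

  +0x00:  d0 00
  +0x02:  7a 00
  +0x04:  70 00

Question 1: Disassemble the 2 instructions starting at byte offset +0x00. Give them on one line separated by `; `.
off 0x00: read d0 00 as big → 0xd000
  op=0xd000>>12=0xd ⇒ jsr (J)
  [11:0] imm=0 = $0
off 0x02: read 7a 00 as big → 0x7a00
  op=0x7a00>>12=0x7 ⇒ inc (R)
  [11:9] rd=5 = R5

jsr $0; inc R5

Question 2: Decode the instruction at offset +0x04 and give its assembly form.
inc R0

@+04  big-endian(70 00) = 0x7000
  opcode bits[15:12]=0x7: inc/R
  rd: (w>>9)&0x7=0x0 → R0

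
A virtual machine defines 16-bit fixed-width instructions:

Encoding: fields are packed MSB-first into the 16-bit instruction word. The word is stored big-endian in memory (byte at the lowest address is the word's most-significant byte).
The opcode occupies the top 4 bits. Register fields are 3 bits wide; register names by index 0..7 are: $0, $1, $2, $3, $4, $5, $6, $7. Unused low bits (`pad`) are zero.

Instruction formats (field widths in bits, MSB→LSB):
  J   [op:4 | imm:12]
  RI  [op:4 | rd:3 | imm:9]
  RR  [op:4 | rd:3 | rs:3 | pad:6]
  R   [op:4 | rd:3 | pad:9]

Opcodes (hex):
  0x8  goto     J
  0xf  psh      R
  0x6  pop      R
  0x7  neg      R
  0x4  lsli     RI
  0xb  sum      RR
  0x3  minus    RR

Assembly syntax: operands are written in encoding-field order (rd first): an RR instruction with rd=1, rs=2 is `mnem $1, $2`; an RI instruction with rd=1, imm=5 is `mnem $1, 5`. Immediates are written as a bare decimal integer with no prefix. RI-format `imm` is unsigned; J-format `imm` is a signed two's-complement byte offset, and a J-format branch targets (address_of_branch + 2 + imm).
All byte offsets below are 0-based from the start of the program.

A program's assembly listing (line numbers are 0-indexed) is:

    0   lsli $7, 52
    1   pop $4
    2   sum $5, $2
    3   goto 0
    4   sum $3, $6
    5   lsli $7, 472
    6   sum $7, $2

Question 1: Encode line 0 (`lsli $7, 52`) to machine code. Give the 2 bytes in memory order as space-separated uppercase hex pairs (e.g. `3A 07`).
4E 34

L0: lsli op=0x4:4|rd=7:3|imm=52:9 ⇒ 0x4e34 ⇒ big 4e 34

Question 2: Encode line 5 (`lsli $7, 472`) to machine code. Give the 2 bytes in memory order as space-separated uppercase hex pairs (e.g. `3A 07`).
line 5 (lsli): pack op=0x4:4|rd=7:3|imm=472:9 = 0x4fd8; big→ 4f d8

4F D8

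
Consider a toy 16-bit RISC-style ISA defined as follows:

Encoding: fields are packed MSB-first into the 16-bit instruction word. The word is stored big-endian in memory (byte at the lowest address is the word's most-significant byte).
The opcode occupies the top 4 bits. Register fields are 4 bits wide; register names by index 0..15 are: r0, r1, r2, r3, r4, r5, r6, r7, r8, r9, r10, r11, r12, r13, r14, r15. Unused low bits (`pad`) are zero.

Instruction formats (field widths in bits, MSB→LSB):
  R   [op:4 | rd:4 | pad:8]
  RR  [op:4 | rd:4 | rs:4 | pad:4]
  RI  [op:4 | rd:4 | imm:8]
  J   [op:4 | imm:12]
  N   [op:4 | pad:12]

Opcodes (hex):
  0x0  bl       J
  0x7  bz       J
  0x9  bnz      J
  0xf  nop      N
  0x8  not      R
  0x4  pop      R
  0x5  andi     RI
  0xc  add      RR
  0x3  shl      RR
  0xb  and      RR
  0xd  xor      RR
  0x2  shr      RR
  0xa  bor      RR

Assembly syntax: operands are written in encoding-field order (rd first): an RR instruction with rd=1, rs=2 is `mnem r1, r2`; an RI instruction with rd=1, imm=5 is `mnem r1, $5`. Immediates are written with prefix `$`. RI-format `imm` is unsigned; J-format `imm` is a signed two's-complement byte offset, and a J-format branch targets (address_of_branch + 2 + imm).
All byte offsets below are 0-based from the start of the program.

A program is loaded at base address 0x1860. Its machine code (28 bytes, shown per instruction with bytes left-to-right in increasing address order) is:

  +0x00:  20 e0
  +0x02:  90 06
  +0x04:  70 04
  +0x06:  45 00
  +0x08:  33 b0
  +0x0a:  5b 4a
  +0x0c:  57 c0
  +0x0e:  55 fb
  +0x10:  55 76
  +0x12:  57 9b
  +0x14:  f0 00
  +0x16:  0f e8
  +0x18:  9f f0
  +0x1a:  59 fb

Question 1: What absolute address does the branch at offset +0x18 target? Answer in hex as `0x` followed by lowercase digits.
off 0x18: read 9f f0 as big → 0x9ff0
  op=0x9ff0>>12=0x9 ⇒ bnz (J)
  imm: (w>>0)&0xfff=0xff0 (s12→-16) → $-16
  target = base 0x1860 + off 0x18 + 2 + imm -16 = 0x186a

0x186a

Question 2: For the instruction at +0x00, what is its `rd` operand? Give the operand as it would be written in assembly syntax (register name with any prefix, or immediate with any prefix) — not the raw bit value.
+0x00: 20 e0 ⇒ word 0x20e0 (big)
  top 4b → 0x2 → shr [RR]
  rd@[11:8]=0x0 ⇒ r0
  rs@[7:4]=0xe ⇒ r14

r0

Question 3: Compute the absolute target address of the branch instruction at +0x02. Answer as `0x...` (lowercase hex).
0x186a

off 0x02: read 90 06 as big → 0x9006
  opcode bits[15:12]=0x9: bnz/J
  [11:0] imm=6 = $6
  target = base 0x1860 + off 0x02 + 2 + imm 6 = 0x186a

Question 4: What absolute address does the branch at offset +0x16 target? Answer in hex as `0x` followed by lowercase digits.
[16] 0f e8 → 0x0fe8
  top 4b → 0x0 → bl [J]
  imm: (w>>0)&0xfff=0xfe8 (s12→-24) → $-24
  target = base 0x1860 + off 0x16 + 2 + imm -24 = 0x1860

0x1860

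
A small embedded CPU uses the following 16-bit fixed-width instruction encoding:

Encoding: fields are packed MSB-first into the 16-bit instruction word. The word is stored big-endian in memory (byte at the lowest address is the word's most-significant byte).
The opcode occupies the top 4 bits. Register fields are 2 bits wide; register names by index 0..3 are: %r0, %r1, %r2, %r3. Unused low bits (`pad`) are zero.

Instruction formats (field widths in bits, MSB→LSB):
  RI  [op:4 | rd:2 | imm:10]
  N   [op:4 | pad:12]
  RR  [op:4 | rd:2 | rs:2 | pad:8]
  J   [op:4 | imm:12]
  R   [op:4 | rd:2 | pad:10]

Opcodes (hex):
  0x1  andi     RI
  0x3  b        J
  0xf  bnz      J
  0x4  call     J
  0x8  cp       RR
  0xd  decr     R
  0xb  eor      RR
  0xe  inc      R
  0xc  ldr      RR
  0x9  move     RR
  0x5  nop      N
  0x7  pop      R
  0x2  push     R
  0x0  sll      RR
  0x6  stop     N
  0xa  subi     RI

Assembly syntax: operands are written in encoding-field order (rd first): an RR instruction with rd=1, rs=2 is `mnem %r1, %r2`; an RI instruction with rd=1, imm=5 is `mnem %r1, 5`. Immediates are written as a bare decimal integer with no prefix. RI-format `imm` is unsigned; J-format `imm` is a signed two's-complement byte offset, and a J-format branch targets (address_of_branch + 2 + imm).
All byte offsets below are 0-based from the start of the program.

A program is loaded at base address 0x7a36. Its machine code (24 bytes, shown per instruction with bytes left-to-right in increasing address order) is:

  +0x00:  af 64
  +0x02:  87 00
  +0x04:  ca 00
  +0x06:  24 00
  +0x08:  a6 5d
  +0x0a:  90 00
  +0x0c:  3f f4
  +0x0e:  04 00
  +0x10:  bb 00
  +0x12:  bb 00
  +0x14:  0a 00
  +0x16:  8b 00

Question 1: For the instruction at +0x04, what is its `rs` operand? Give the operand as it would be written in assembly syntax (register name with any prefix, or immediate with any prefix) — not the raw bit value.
@+04  big-endian(ca 00) = 0xca00
  top 4b → 0xc → ldr [RR]
  [11:10] rd=2 = %r2
  [9:8] rs=2 = %r2

%r2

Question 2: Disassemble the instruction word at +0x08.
@+08  big-endian(a6 5d) = 0xa65d
  opcode bits[15:12]=0xa: subi/RI
  [11:10] rd=1 = %r1
  [9:0] imm=605 = 605

subi %r1, 605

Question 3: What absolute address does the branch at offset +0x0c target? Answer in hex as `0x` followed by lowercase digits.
off 0x0c: read 3f f4 as big → 0x3ff4
  opcode bits[15:12]=0x3: b/J
  imm@[11:0]=0xff4 (s12→-12) ⇒ -12
  target = base 0x7a36 + off 0x0c + 2 + imm -12 = 0x7a38

0x7a38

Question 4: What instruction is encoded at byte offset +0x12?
eor %r2, %r3

off 0x12: read bb 00 as big → 0xbb00
  opcode bits[15:12]=0xb: eor/RR
  rd@[11:10]=0x2 ⇒ %r2
  rs@[9:8]=0x3 ⇒ %r3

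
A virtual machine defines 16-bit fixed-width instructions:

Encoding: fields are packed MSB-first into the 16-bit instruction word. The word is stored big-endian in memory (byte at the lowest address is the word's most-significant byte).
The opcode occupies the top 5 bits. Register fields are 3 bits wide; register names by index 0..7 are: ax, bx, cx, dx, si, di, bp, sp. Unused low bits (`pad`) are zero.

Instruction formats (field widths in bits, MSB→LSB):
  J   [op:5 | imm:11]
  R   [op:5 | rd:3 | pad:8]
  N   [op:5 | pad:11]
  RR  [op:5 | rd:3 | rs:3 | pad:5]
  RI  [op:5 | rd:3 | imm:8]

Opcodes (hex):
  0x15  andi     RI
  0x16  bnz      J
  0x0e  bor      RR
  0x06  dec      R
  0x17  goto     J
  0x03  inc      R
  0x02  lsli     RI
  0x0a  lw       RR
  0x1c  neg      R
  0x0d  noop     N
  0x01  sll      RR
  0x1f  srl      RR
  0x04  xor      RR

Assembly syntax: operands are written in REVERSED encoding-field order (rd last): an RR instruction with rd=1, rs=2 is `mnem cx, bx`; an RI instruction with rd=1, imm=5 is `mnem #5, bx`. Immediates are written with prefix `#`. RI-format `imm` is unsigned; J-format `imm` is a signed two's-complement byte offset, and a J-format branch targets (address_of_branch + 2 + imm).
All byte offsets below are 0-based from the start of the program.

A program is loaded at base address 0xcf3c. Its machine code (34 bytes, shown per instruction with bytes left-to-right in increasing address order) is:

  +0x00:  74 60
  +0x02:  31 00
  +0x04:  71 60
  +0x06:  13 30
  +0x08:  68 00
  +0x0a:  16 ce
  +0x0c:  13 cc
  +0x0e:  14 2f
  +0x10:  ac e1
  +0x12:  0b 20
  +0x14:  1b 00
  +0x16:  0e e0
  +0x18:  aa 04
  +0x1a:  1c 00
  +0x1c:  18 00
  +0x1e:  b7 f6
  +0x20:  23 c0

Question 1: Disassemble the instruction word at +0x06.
[06] 13 30 → 0x1330
  top 5b → 0x2 → lsli [RI]
  rd@[10:8]=0x3 ⇒ dx
  imm@[7:0]=0x30 ⇒ #48

lsli #48, dx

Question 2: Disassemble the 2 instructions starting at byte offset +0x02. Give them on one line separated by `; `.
[02] 31 00 → 0x3100
  opcode bits[15:11]=0x6: dec/R
  rd: (w>>8)&0x7=0x1 → bx
[04] 71 60 → 0x7160
  opcode bits[15:11]=0xe: bor/RR
  rd: (w>>8)&0x7=0x1 → bx
  rs: (w>>5)&0x7=0x3 → dx

dec bx; bor dx, bx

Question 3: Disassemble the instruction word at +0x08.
noop

[08] 68 00 → 0x6800
  opcode bits[15:11]=0xd: noop/N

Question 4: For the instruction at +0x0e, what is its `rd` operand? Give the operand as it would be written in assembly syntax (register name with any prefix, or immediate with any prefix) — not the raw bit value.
off 0x0e: read 14 2f as big → 0x142f
  opcode bits[15:11]=0x2: lsli/RI
  [10:8] rd=4 = si
  [7:0] imm=47 = #47

si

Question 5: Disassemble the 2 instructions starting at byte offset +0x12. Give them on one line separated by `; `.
@+12  big-endian(0b 20) = 0x0b20
  op=0x0b20>>11=0x1 ⇒ sll (RR)
  rd@[10:8]=0x3 ⇒ dx
  rs@[7:5]=0x1 ⇒ bx
@+14  big-endian(1b 00) = 0x1b00
  op=0x1b00>>11=0x3 ⇒ inc (R)
  rd@[10:8]=0x3 ⇒ dx

sll bx, dx; inc dx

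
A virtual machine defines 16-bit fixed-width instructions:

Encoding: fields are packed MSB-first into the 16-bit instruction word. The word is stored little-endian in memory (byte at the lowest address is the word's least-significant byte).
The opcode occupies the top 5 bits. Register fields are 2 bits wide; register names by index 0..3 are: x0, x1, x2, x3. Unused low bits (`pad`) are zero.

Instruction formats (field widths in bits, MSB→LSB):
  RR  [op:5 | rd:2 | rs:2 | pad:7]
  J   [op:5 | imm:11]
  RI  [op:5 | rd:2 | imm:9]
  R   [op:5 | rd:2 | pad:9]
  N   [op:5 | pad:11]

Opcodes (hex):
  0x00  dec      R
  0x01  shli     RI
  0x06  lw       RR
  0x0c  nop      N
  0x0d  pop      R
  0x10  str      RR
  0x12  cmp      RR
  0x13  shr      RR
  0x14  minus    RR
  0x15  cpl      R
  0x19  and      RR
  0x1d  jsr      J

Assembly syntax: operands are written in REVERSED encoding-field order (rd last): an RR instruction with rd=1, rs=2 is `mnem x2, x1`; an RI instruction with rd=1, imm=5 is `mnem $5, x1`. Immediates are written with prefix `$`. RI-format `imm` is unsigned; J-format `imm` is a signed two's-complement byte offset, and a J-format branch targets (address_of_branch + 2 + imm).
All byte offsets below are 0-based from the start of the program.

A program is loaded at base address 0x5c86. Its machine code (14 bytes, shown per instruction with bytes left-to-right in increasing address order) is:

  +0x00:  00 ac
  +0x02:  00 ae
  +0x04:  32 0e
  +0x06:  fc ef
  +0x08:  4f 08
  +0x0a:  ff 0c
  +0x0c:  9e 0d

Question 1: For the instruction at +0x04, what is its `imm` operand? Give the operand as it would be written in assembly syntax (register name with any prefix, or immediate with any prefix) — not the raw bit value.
$50

off 0x04: read 32 0e as little → 0x0e32
  top 5b → 0x1 → shli [RI]
  [10:9] rd=3 = x3
  [8:0] imm=50 = $50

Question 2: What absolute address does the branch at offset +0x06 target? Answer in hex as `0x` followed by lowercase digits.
off 0x06: read fc ef as little → 0xeffc
  op=0xeffc>>11=0x1d ⇒ jsr (J)
  imm: (w>>0)&0x7ff=0x7fc (s11→-4) → $-4
  target = base 0x5c86 + off 0x06 + 2 + imm -4 = 0x5c8a

0x5c8a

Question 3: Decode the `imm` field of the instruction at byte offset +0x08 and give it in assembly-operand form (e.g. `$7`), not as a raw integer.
@+08  little-endian(4f 08) = 0x084f
  opcode bits[15:11]=0x1: shli/RI
  rd@[10:9]=0x0 ⇒ x0
  imm@[8:0]=0x4f ⇒ $79

$79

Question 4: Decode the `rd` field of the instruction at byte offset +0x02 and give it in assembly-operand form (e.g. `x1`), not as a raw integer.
[02] 00 ae → 0xae00
  top 5b → 0x15 → cpl [R]
  rd: (w>>9)&0x3=0x3 → x3

x3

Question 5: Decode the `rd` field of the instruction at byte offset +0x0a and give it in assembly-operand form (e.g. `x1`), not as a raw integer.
x2

+0x0a: ff 0c ⇒ word 0x0cff (little)
  opcode bits[15:11]=0x1: shli/RI
  rd: (w>>9)&0x3=0x2 → x2
  imm: (w>>0)&0x1ff=0xff → $255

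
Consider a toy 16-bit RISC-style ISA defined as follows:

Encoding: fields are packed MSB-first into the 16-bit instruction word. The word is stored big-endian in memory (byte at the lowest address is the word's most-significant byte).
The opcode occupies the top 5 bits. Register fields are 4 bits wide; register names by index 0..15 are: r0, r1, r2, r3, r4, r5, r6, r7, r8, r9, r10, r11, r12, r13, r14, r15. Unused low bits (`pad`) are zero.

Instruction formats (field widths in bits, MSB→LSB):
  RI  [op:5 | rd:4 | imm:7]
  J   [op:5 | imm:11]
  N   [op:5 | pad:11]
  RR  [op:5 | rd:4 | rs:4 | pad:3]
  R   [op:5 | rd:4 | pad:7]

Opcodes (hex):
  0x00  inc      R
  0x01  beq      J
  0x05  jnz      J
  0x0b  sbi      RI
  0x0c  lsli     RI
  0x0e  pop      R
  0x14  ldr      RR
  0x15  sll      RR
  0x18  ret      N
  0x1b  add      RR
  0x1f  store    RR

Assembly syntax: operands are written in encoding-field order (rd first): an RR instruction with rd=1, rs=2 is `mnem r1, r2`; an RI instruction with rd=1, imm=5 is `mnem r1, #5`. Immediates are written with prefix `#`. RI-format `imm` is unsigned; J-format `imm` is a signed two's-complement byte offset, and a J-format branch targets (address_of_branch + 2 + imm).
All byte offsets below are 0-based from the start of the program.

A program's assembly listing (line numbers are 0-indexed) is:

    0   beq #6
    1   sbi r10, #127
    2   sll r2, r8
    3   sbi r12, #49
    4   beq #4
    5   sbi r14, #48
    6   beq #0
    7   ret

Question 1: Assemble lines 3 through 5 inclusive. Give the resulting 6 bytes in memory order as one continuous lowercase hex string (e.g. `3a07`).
5e3108045f30

L3: sbi op=0xb:5|rd=12:4|imm=49:7 ⇒ 0x5e31 ⇒ big 5e 31
L4: beq op=0x1:5|imm=4:11 ⇒ 0x0804 ⇒ big 08 04
L5: sbi op=0xb:5|rd=14:4|imm=48:7 ⇒ 0x5f30 ⇒ big 5f 30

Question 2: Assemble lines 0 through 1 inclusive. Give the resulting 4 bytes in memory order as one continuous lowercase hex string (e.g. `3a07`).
08065d7f

line 0 (beq): pack op=0x1:5|imm=6:11 = 0x0806; big→ 08 06
line 1 (sbi): pack op=0xb:5|rd=10:4|imm=127:7 = 0x5d7f; big→ 5d 7f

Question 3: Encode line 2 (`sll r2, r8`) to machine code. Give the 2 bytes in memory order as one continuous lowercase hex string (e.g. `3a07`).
a940

2. sll fields op=0x15:5|rd=2:4|rs=8:4|pad=0:3 → word a940h → a9 40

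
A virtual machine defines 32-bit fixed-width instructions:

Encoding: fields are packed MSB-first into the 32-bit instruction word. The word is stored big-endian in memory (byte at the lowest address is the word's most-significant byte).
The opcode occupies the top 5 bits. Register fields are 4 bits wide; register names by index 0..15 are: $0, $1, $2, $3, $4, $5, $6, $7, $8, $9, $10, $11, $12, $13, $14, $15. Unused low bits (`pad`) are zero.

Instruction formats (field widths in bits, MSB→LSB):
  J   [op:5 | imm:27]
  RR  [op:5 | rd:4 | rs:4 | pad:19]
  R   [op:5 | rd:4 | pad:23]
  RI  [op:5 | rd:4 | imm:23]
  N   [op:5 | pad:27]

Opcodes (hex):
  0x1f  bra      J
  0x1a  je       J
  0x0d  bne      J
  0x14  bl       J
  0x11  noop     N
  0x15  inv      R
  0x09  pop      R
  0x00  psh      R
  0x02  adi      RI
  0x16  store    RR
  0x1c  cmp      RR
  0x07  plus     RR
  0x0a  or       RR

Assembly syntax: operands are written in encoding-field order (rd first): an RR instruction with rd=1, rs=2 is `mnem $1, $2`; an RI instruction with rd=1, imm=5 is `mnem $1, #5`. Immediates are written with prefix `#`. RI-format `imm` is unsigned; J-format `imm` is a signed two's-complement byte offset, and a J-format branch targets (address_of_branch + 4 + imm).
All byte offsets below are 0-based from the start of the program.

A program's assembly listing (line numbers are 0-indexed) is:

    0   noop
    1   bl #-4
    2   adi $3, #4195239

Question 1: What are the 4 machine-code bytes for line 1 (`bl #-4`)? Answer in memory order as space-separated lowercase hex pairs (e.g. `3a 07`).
a7 ff ff fc

1. bl fields op=0x14:5|imm=-4:27 → word a7fffffch → a7 ff ff fc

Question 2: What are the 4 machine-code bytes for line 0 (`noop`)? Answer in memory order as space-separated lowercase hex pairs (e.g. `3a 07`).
88 00 00 00

0. noop fields op=0x11:5|pad=0:27 → word 88000000h → 88 00 00 00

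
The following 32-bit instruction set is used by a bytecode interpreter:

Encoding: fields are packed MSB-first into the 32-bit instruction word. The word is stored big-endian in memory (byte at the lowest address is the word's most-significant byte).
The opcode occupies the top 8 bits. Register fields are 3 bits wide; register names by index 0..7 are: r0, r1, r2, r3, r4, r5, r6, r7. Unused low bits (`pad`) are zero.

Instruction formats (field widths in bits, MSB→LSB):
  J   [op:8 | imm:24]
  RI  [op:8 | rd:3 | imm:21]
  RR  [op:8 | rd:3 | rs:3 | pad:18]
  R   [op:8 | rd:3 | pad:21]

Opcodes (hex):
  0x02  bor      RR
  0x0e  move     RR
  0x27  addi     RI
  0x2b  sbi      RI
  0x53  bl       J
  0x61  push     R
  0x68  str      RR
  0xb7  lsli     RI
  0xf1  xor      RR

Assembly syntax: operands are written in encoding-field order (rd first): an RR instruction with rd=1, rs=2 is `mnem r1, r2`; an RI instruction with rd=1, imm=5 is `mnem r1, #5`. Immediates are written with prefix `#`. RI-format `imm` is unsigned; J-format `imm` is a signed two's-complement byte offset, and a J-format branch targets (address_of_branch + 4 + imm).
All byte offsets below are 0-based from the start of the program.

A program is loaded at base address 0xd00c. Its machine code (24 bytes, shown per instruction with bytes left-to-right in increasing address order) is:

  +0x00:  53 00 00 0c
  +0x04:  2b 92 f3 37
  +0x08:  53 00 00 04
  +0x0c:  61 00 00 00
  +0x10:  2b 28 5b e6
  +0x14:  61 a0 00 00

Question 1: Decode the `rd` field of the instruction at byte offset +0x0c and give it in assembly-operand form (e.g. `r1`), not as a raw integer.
off 0x0c: read 61 00 00 00 as big → 0x61000000
  op=0x61000000>>24=0x61 ⇒ push (R)
  rd@[23:21]=0x0 ⇒ r0

r0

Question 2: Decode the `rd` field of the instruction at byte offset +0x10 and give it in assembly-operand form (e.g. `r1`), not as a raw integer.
@+10  big-endian(2b 28 5b e6) = 0x2b285be6
  op=0x2b285be6>>24=0x2b ⇒ sbi (RI)
  rd@[23:21]=0x1 ⇒ r1
  imm@[20:0]=0x85be6 ⇒ #547814

r1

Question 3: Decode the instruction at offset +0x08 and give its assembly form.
bl #4

[08] 53 00 00 04 → 0x53000004
  op=0x53000004>>24=0x53 ⇒ bl (J)
  [23:0] imm=4 = #4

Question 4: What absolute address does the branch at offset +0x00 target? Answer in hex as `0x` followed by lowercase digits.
@+00  big-endian(53 00 00 0c) = 0x5300000c
  op=0x5300000c>>24=0x53 ⇒ bl (J)
  [23:0] imm=12 = #12
  target = base 0xd00c + off 0x00 + 4 + imm 12 = 0xd01c

0xd01c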